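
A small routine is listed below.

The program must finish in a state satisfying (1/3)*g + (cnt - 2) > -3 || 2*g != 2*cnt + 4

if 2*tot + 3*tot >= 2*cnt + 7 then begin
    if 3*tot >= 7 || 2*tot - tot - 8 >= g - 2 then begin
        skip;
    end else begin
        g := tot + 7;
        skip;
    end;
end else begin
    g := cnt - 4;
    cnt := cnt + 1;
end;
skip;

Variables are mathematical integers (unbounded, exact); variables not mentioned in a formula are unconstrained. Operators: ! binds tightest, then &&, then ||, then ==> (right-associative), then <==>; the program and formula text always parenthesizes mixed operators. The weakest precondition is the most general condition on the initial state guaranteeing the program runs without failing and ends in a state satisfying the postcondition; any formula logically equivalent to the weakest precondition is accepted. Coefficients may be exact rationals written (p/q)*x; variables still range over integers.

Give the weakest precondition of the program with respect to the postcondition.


Working backward. After the program, the postcondition (1/3)*g + (cnt - 2) > -3 || 2*g != 2*cnt + 4 must hold; in canonical form it is cnt + (1/3)*g > -1 || 2*g != 2*cnt + 4.
Before skip: cnt + (1/3)*g > -1 || 2*g != 2*cnt + 4
Then branch requires ((3*tot >= 7 || tot >= g + 6) ==> (cnt + (1/3)*g > -1 || 2*g != 2*cnt + 4)) && ((!(3*tot >= 7 || tot >= g + 6)) ==> (cnt + (1/3)*tot > -10/3 || 2*tot != 2*cnt - 10)); else branch requires true.
Before the if: 5*tot >= 2*cnt + 7 ==> (((3*tot >= 7 || tot >= g + 6) ==> (cnt + (1/3)*g > -1 || 2*g != 2*cnt + 4)) && ((!(3*tot >= 7 || tot >= g + 6)) ==> (cnt + (1/3)*tot > -10/3 || 2*tot != 2*cnt - 10)))
Answer: WP = 5*tot >= 2*cnt + 7 ==> (((3*tot >= 7 || tot >= g + 6) ==> (cnt + (1/3)*g > -1 || 2*g != 2*cnt + 4)) && ((!(3*tot >= 7 || tot >= g + 6)) ==> (cnt + (1/3)*tot > -10/3 || 2*tot != 2*cnt - 10)))


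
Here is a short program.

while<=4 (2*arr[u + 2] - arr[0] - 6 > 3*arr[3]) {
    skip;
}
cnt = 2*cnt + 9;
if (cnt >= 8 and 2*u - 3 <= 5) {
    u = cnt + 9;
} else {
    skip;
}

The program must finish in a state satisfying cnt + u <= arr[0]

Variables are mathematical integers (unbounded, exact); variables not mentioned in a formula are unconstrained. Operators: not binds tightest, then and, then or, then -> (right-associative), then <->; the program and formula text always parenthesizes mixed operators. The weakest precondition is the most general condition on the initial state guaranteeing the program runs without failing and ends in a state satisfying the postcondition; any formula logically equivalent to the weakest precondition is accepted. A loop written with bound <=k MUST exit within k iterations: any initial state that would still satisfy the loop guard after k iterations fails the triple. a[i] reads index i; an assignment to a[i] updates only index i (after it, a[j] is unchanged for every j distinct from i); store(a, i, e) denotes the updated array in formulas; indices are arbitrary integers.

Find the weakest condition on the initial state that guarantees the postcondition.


Working backward. After the program, cnt + u <= arr[0] must hold.
Then branch requires 2*cnt <= arr[0] - 9; else branch requires cnt + u <= arr[0].
Before the if: ((cnt >= 8 and 2*u <= 8) -> 2*cnt <= arr[0] - 9) and ((not (cnt >= 8 and 2*u <= 8)) -> cnt + u <= arr[0])
Before cnt := 2*cnt + 9: ((2*cnt >= -1 and 2*u <= 8) -> 4*cnt <= arr[0] - 27) and ((not (2*cnt >= -1 and 2*u <= 8)) -> 2*cnt + u <= arr[0] - 9)
Before the loop (bound <=4), unroll the exhaustion recursion (WP_0 = exit-now case; WP_j = one more guarded iteration, up to j = 4):
  WP_0: (not (2*arr[u + 2] > arr[0] + 3*arr[3] + 6)) and ((2*cnt >= -1 and 2*u <= 8) -> 4*cnt <= arr[0] - 27) and ((not (2*cnt >= -1 and 2*u <= 8)) -> 2*cnt + u <= arr[0] - 9)
  WP_1: (2*arr[u + 2] > arr[0] + 3*arr[3] + 6 -> ((not (2*arr[u + 2] > arr[0] + 3*arr[3] + 6)) and ((2*cnt >= -1 and 2*u <= 8) -> 4*cnt <= arr[0] - 27) and ((not (2*cnt >= -1 and 2*u <= 8)) -> 2*cnt + u <= arr[0] - 9))) and ((not (2*arr[u + 2] > arr[0] + 3*arr[3] + 6)) -> (((2*cnt >= -1 and 2*u <= 8) -> 4*cnt <= arr[0] - 27) and ((not (2*cnt >= -1 and 2*u <= 8)) -> 2*cnt + u <= arr[0] - 9)))
  WP_2: (2*arr[u + 2] > arr[0] + 3*arr[3] + 6 -> ((2*arr[u + 2] > arr[0] + 3*arr[3] + 6 -> ((not (2*arr[u + 2] > arr[0] + 3*arr[3] + 6)) and ((2*cnt >= -1 and 2*u <= 8) -> 4*cnt <= arr[0] - 27) and ((not (2*cnt >= -1 and 2*u <= 8)) -> 2*cnt + u <= arr[0] - 9))) and ((not (2*arr[u + 2] > arr[0] + 3*arr[3] + 6)) -> (((2*cnt >= -1 and 2*u <= 8) -> 4*cnt <= arr[0] - 27) and ((not (2*cnt >= -1 and 2*u <= 8)) -> 2*cnt + u <= arr[0] - 9))))) and ((not (2*arr[u + 2] > arr[0] + 3*arr[3] + 6)) -> (((2*cnt >= -1 and 2*u <= 8) -> 4*cnt <= arr[0] - 27) and ((not (2*cnt >= -1 and 2*u <= 8)) -> 2*cnt + u <= arr[0] - 9)))
  WP_3: (2*arr[u + 2] > arr[0] + 3*arr[3] + 6 -> ((2*arr[u + 2] > arr[0] + 3*arr[3] + 6 -> ((2*arr[u + 2] > arr[0] + 3*arr[3] + 6 -> ((not (2*arr[u + 2] > arr[0] + 3*arr[3] + 6)) and ((2*cnt >= -1 and 2*u <= 8) -> 4*cnt <= arr[0] - 27) and ((not (2*cnt >= -1 and 2*u <= 8)) -> 2*cnt + u <= arr[0] - 9))) and ((not (2*arr[u + 2] > arr[0] + 3*arr[3] + 6)) -> (((2*cnt >= -1 and 2*u <= 8) -> 4*cnt <= arr[0] - 27) and ((not (2*cnt >= -1 and 2*u <= 8)) -> 2*cnt + u <= arr[0] - 9))))) and ((not (2*arr[u + 2] > arr[0] + 3*arr[3] + 6)) -> (((2*cnt >= -1 and 2*u <= 8) -> 4*cnt <= arr[0] - 27) and ((not (2*cnt >= -1 and 2*u <= 8)) -> 2*cnt + u <= arr[0] - 9))))) and ((not (2*arr[u + 2] > arr[0] + 3*arr[3] + 6)) -> (((2*cnt >= -1 and 2*u <= 8) -> 4*cnt <= arr[0] - 27) and ((not (2*cnt >= -1 and 2*u <= 8)) -> 2*cnt + u <= arr[0] - 9)))
  WP_4: (2*arr[u + 2] > arr[0] + 3*arr[3] + 6 -> ((2*arr[u + 2] > arr[0] + 3*arr[3] + 6 -> ((2*arr[u + 2] > arr[0] + 3*arr[3] + 6 -> ((2*arr[u + 2] > arr[0] + 3*arr[3] + 6 -> ((not (2*arr[u + 2] > arr[0] + 3*arr[3] + 6)) and ((2*cnt >= -1 and 2*u <= 8) -> 4*cnt <= arr[0] - 27) and ((not (2*cnt >= -1 and 2*u <= 8)) -> 2*cnt + u <= arr[0] - 9))) and ((not (2*arr[u + 2] > arr[0] + 3*arr[3] + 6)) -> (((2*cnt >= -1 and 2*u <= 8) -> 4*cnt <= arr[0] - 27) and ((not (2*cnt >= -1 and 2*u <= 8)) -> 2*cnt + u <= arr[0] - 9))))) and ((not (2*arr[u + 2] > arr[0] + 3*arr[3] + 6)) -> (((2*cnt >= -1 and 2*u <= 8) -> 4*cnt <= arr[0] - 27) and ((not (2*cnt >= -1 and 2*u <= 8)) -> 2*cnt + u <= arr[0] - 9))))) and ((not (2*arr[u + 2] > arr[0] + 3*arr[3] + 6)) -> (((2*cnt >= -1 and 2*u <= 8) -> 4*cnt <= arr[0] - 27) and ((not (2*cnt >= -1 and 2*u <= 8)) -> 2*cnt + u <= arr[0] - 9))))) and ((not (2*arr[u + 2] > arr[0] + 3*arr[3] + 6)) -> (((2*cnt >= -1 and 2*u <= 8) -> 4*cnt <= arr[0] - 27) and ((not (2*cnt >= -1 and 2*u <= 8)) -> 2*cnt + u <= arr[0] - 9)))
So before the loop: (2*arr[u + 2] > arr[0] + 3*arr[3] + 6 -> ((2*arr[u + 2] > arr[0] + 3*arr[3] + 6 -> ((2*arr[u + 2] > arr[0] + 3*arr[3] + 6 -> ((2*arr[u + 2] > arr[0] + 3*arr[3] + 6 -> ((not (2*arr[u + 2] > arr[0] + 3*arr[3] + 6)) and ((2*cnt >= -1 and 2*u <= 8) -> 4*cnt <= arr[0] - 27) and ((not (2*cnt >= -1 and 2*u <= 8)) -> 2*cnt + u <= arr[0] - 9))) and ((not (2*arr[u + 2] > arr[0] + 3*arr[3] + 6)) -> (((2*cnt >= -1 and 2*u <= 8) -> 4*cnt <= arr[0] - 27) and ((not (2*cnt >= -1 and 2*u <= 8)) -> 2*cnt + u <= arr[0] - 9))))) and ((not (2*arr[u + 2] > arr[0] + 3*arr[3] + 6)) -> (((2*cnt >= -1 and 2*u <= 8) -> 4*cnt <= arr[0] - 27) and ((not (2*cnt >= -1 and 2*u <= 8)) -> 2*cnt + u <= arr[0] - 9))))) and ((not (2*arr[u + 2] > arr[0] + 3*arr[3] + 6)) -> (((2*cnt >= -1 and 2*u <= 8) -> 4*cnt <= arr[0] - 27) and ((not (2*cnt >= -1 and 2*u <= 8)) -> 2*cnt + u <= arr[0] - 9))))) and ((not (2*arr[u + 2] > arr[0] + 3*arr[3] + 6)) -> (((2*cnt >= -1 and 2*u <= 8) -> 4*cnt <= arr[0] - 27) and ((not (2*cnt >= -1 and 2*u <= 8)) -> 2*cnt + u <= arr[0] - 9)))
Answer: WP = (2*arr[u + 2] > arr[0] + 3*arr[3] + 6 -> ((2*arr[u + 2] > arr[0] + 3*arr[3] + 6 -> ((2*arr[u + 2] > arr[0] + 3*arr[3] + 6 -> ((2*arr[u + 2] > arr[0] + 3*arr[3] + 6 -> ((not (2*arr[u + 2] > arr[0] + 3*arr[3] + 6)) and ((2*cnt >= -1 and 2*u <= 8) -> 4*cnt <= arr[0] - 27) and ((not (2*cnt >= -1 and 2*u <= 8)) -> 2*cnt + u <= arr[0] - 9))) and ((not (2*arr[u + 2] > arr[0] + 3*arr[3] + 6)) -> (((2*cnt >= -1 and 2*u <= 8) -> 4*cnt <= arr[0] - 27) and ((not (2*cnt >= -1 and 2*u <= 8)) -> 2*cnt + u <= arr[0] - 9))))) and ((not (2*arr[u + 2] > arr[0] + 3*arr[3] + 6)) -> (((2*cnt >= -1 and 2*u <= 8) -> 4*cnt <= arr[0] - 27) and ((not (2*cnt >= -1 and 2*u <= 8)) -> 2*cnt + u <= arr[0] - 9))))) and ((not (2*arr[u + 2] > arr[0] + 3*arr[3] + 6)) -> (((2*cnt >= -1 and 2*u <= 8) -> 4*cnt <= arr[0] - 27) and ((not (2*cnt >= -1 and 2*u <= 8)) -> 2*cnt + u <= arr[0] - 9))))) and ((not (2*arr[u + 2] > arr[0] + 3*arr[3] + 6)) -> (((2*cnt >= -1 and 2*u <= 8) -> 4*cnt <= arr[0] - 27) and ((not (2*cnt >= -1 and 2*u <= 8)) -> 2*cnt + u <= arr[0] - 9)))


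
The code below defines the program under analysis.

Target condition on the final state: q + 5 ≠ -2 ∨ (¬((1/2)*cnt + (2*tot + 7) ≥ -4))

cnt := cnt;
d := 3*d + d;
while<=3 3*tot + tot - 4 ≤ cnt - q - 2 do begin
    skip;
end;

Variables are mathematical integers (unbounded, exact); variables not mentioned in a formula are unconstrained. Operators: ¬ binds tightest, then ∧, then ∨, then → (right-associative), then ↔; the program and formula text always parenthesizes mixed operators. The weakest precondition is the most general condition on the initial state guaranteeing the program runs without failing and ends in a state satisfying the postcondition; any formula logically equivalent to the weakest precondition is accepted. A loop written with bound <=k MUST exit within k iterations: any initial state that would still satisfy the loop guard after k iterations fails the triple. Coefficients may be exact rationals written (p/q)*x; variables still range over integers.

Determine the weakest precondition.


Working backward. After the program, the postcondition q + 5 ≠ -2 ∨ (¬((1/2)*cnt + (2*tot + 7) ≥ -4)) must hold; in canonical form it is q ≠ -7 ∨ (¬((1/2)*cnt + 2*tot ≥ -11)).
Before the loop (bound <=3), unroll the exhaustion recursion (WP_0 = exit-now case; WP_j = one more guarded iteration, up to j = 3):
  WP_0: (¬(q + 4*tot ≤ cnt + 2)) ∧ (q ≠ -7 ∨ (¬((1/2)*cnt + 2*tot ≥ -11)))
  WP_1: (q + 4*tot ≤ cnt + 2 → ((¬(q + 4*tot ≤ cnt + 2)) ∧ (q ≠ -7 ∨ (¬((1/2)*cnt + 2*tot ≥ -11))))) ∧ ((¬(q + 4*tot ≤ cnt + 2)) → (q ≠ -7 ∨ (¬((1/2)*cnt + 2*tot ≥ -11))))
  WP_2: (q + 4*tot ≤ cnt + 2 → ((q + 4*tot ≤ cnt + 2 → ((¬(q + 4*tot ≤ cnt + 2)) ∧ (q ≠ -7 ∨ (¬((1/2)*cnt + 2*tot ≥ -11))))) ∧ ((¬(q + 4*tot ≤ cnt + 2)) → (q ≠ -7 ∨ (¬((1/2)*cnt + 2*tot ≥ -11)))))) ∧ ((¬(q + 4*tot ≤ cnt + 2)) → (q ≠ -7 ∨ (¬((1/2)*cnt + 2*tot ≥ -11))))
  WP_3: (q + 4*tot ≤ cnt + 2 → ((q + 4*tot ≤ cnt + 2 → ((q + 4*tot ≤ cnt + 2 → ((¬(q + 4*tot ≤ cnt + 2)) ∧ (q ≠ -7 ∨ (¬((1/2)*cnt + 2*tot ≥ -11))))) ∧ ((¬(q + 4*tot ≤ cnt + 2)) → (q ≠ -7 ∨ (¬((1/2)*cnt + 2*tot ≥ -11)))))) ∧ ((¬(q + 4*tot ≤ cnt + 2)) → (q ≠ -7 ∨ (¬((1/2)*cnt + 2*tot ≥ -11)))))) ∧ ((¬(q + 4*tot ≤ cnt + 2)) → (q ≠ -7 ∨ (¬((1/2)*cnt + 2*tot ≥ -11))))
So before the loop: (q + 4*tot ≤ cnt + 2 → ((q + 4*tot ≤ cnt + 2 → ((q + 4*tot ≤ cnt + 2 → ((¬(q + 4*tot ≤ cnt + 2)) ∧ (q ≠ -7 ∨ (¬((1/2)*cnt + 2*tot ≥ -11))))) ∧ ((¬(q + 4*tot ≤ cnt + 2)) → (q ≠ -7 ∨ (¬((1/2)*cnt + 2*tot ≥ -11)))))) ∧ ((¬(q + 4*tot ≤ cnt + 2)) → (q ≠ -7 ∨ (¬((1/2)*cnt + 2*tot ≥ -11)))))) ∧ ((¬(q + 4*tot ≤ cnt + 2)) → (q ≠ -7 ∨ (¬((1/2)*cnt + 2*tot ≥ -11))))
Before d := 3*d + d: (q + 4*tot ≤ cnt + 2 → ((q + 4*tot ≤ cnt + 2 → ((q + 4*tot ≤ cnt + 2 → ((¬(q + 4*tot ≤ cnt + 2)) ∧ (q ≠ -7 ∨ (¬((1/2)*cnt + 2*tot ≥ -11))))) ∧ ((¬(q + 4*tot ≤ cnt + 2)) → (q ≠ -7 ∨ (¬((1/2)*cnt + 2*tot ≥ -11)))))) ∧ ((¬(q + 4*tot ≤ cnt + 2)) → (q ≠ -7 ∨ (¬((1/2)*cnt + 2*tot ≥ -11)))))) ∧ ((¬(q + 4*tot ≤ cnt + 2)) → (q ≠ -7 ∨ (¬((1/2)*cnt + 2*tot ≥ -11))))
Before cnt := cnt: (q + 4*tot ≤ cnt + 2 → ((q + 4*tot ≤ cnt + 2 → ((q + 4*tot ≤ cnt + 2 → ((¬(q + 4*tot ≤ cnt + 2)) ∧ (q ≠ -7 ∨ (¬((1/2)*cnt + 2*tot ≥ -11))))) ∧ ((¬(q + 4*tot ≤ cnt + 2)) → (q ≠ -7 ∨ (¬((1/2)*cnt + 2*tot ≥ -11)))))) ∧ ((¬(q + 4*tot ≤ cnt + 2)) → (q ≠ -7 ∨ (¬((1/2)*cnt + 2*tot ≥ -11)))))) ∧ ((¬(q + 4*tot ≤ cnt + 2)) → (q ≠ -7 ∨ (¬((1/2)*cnt + 2*tot ≥ -11))))
Answer: WP = (q + 4*tot ≤ cnt + 2 → ((q + 4*tot ≤ cnt + 2 → ((q + 4*tot ≤ cnt + 2 → ((¬(q + 4*tot ≤ cnt + 2)) ∧ (q ≠ -7 ∨ (¬((1/2)*cnt + 2*tot ≥ -11))))) ∧ ((¬(q + 4*tot ≤ cnt + 2)) → (q ≠ -7 ∨ (¬((1/2)*cnt + 2*tot ≥ -11)))))) ∧ ((¬(q + 4*tot ≤ cnt + 2)) → (q ≠ -7 ∨ (¬((1/2)*cnt + 2*tot ≥ -11)))))) ∧ ((¬(q + 4*tot ≤ cnt + 2)) → (q ≠ -7 ∨ (¬((1/2)*cnt + 2*tot ≥ -11))))


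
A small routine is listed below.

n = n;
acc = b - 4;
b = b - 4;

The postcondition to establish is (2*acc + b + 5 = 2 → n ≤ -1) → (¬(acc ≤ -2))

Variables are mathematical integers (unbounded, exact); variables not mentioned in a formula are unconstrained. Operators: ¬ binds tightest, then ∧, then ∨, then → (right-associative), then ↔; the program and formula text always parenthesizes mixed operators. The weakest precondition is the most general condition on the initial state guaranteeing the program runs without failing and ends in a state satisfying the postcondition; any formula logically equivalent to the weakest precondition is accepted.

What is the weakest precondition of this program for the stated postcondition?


Working backward. After the program, the postcondition (2*acc + b + 5 = 2 → n ≤ -1) → (¬(acc ≤ -2)) must hold; in canonical form it is (2*acc + b = -3 → n ≤ -1) → (¬(acc ≤ -2)).
Before b := b - 4: (2*acc + b = 1 → n ≤ -1) → (¬(acc ≤ -2))
Before acc := b - 4: (3*b = 9 → n ≤ -1) → (¬(b ≤ 2))
Before n := n: (3*b = 9 → n ≤ -1) → (¬(b ≤ 2))
Answer: WP = (3*b = 9 → n ≤ -1) → (¬(b ≤ 2))


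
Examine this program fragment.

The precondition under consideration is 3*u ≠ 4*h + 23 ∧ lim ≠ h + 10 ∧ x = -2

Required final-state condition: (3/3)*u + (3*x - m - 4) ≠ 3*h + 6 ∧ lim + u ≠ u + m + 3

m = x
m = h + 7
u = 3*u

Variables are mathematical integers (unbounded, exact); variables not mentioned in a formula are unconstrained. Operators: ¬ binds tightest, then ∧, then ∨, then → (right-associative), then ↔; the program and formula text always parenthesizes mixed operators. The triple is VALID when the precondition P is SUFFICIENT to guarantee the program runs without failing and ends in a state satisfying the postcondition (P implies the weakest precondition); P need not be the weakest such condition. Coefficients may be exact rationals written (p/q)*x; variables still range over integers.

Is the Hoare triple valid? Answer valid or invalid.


Working backward. After the program, the postcondition (3/3)*u + (3*x - m - 4) ≠ 3*h + 6 ∧ lim + u ≠ u + m + 3 must hold; in canonical form it is u + 3*x ≠ 3*h + m + 10 ∧ lim ≠ m + 3.
Before u := 3*u: 3*u + 3*x ≠ 3*h + m + 10 ∧ lim ≠ m + 3
Before m := h + 7: 3*u + 3*x ≠ 4*h + 17 ∧ lim ≠ h + 10
Before m := x: 3*u + 3*x ≠ 4*h + 17 ∧ lim ≠ h + 10
The weakest precondition is 3*u + 3*x ≠ 4*h + 17 ∧ lim ≠ h + 10.
Check whether 3*u ≠ 4*h + 23 ∧ lim ≠ h + 10 ∧ x = -2 implies it.
Every state satisfying the precondition satisfies the weakest precondition: the implication holds.
Answer: valid


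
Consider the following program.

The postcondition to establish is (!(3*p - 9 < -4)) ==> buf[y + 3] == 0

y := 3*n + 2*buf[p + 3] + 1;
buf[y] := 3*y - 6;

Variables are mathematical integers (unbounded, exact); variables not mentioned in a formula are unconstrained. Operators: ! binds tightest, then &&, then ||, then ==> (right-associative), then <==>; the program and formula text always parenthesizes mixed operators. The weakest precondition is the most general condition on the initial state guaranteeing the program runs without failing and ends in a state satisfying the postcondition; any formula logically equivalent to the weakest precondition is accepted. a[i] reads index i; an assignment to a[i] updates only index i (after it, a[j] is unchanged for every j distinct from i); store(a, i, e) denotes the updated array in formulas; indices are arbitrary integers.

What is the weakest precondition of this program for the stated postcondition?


Working backward. After the program, the postcondition (!(3*p - 9 < -4)) ==> buf[y + 3] == 0 must hold; in canonical form it is (!(3*p < 5)) ==> buf[y + 3] == 0.
Before buf[y] := 3*y - 6: (!(3*p < 5)) ==> store(buf, y, 3*y - 6)[y + 3] == 0
Before y := 3*n + 2*buf[p + 3] + 1: (!(3*p < 5)) ==> store(buf, 2*buf[p + 3] + 3*n + 1, 6*buf[p + 3] + 9*n - 3)[2*buf[p + 3] + 3*n + 4] == 0
Answer: WP = (!(3*p < 5)) ==> store(buf, 2*buf[p + 3] + 3*n + 1, 6*buf[p + 3] + 9*n - 3)[2*buf[p + 3] + 3*n + 4] == 0


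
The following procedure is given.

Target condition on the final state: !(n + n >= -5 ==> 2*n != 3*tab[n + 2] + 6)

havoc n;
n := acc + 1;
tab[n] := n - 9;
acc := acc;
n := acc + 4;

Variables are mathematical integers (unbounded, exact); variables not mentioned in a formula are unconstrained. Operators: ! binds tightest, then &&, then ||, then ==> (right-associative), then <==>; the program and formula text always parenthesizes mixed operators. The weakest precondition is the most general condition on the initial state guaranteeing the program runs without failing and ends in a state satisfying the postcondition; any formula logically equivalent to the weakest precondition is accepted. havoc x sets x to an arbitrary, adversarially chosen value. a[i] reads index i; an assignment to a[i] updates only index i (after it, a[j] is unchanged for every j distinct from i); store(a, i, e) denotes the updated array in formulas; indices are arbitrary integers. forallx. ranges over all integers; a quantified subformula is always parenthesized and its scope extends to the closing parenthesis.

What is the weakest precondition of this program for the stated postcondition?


Working backward. After the program, the postcondition !(n + n >= -5 ==> 2*n != 3*tab[n + 2] + 6) must hold; in canonical form it is !(2*n >= -5 ==> 2*n != 3*tab[n + 2] + 6).
Before n := acc + 4: !(2*acc >= -13 ==> 2*acc != 3*tab[acc + 6] - 2)
Before acc := acc: !(2*acc >= -13 ==> 2*acc != 3*tab[acc + 6] - 2)
Before tab[n] := n - 9: !(2*acc >= -13 ==> 2*acc != 3*store(tab, n, n - 9)[acc + 6] - 2)
Before n := acc + 1: !(2*acc >= -13 ==> 2*acc != 3*store(tab, acc + 1, acc - 8)[acc + 6] - 2)
Before havoc n: !(2*acc >= -13 ==> 2*acc != 3*store(tab, acc + 1, acc - 8)[acc + 6] - 2)
Answer: WP = !(2*acc >= -13 ==> 2*acc != 3*store(tab, acc + 1, acc - 8)[acc + 6] - 2)


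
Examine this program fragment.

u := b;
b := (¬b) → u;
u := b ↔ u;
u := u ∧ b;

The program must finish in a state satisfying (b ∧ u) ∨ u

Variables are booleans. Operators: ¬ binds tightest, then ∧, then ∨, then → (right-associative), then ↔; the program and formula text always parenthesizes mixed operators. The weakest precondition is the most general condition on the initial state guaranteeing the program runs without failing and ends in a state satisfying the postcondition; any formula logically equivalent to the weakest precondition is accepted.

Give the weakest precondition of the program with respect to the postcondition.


Working backward. After the program, (b ∧ u) ∨ u must hold.
Before u := u ∧ b: (b ∧ u) ∨ (u ∧ b)
Before u := b ↔ u: (b ∧ (b ↔ u)) ∨ ((b ↔ u) ∧ b)
Before b := (¬b) → u: (((¬b) → u) ∧ (((¬b) → u) ↔ u)) ∨ ((((¬b) → u) ↔ u) ∧ ((¬b) → u))
Before u := b: (((¬b) → b) ∧ (((¬b) → b) ↔ b)) ∨ ((((¬b) → b) ↔ b) ∧ ((¬b) → b))
Answer: WP = (((¬b) → b) ∧ (((¬b) → b) ↔ b)) ∨ ((((¬b) → b) ↔ b) ∧ ((¬b) → b))


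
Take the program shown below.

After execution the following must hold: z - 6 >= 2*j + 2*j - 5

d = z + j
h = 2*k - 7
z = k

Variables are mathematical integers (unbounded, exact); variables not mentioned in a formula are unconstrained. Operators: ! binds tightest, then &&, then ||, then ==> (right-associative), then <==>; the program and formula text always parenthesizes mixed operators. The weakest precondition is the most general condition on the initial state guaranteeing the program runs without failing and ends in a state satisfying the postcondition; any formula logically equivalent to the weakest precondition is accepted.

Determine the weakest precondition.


Working backward. After the program, the postcondition z - 6 >= 2*j + 2*j - 5 must hold; in canonical form it is z >= 4*j + 1.
Before z := k: k >= 4*j + 1
Before h := 2*k - 7: k >= 4*j + 1
Before d := z + j: k >= 4*j + 1
Answer: WP = k >= 4*j + 1


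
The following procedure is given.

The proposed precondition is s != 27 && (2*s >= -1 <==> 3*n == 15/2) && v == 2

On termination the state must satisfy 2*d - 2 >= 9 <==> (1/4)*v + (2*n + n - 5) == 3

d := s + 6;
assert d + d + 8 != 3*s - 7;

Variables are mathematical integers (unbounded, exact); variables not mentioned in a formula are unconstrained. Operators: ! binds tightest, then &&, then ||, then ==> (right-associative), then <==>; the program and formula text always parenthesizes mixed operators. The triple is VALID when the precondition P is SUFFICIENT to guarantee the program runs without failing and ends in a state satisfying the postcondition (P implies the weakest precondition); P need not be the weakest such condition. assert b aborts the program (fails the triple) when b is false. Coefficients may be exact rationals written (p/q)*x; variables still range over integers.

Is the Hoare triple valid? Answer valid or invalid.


Working backward. After the program, the postcondition 2*d - 2 >= 9 <==> (1/4)*v + (2*n + n - 5) == 3 must hold; in canonical form it is 2*d >= 11 <==> 3*n + (1/4)*v == 8.
Before assert d + d + 8 != 3*s - 7: 2*d != 3*s - 15 && (2*d >= 11 <==> 3*n + (1/4)*v == 8)
Before d := s + 6: s != 27 && (2*s >= -1 <==> 3*n + (1/4)*v == 8)
The weakest precondition is s != 27 && (2*s >= -1 <==> 3*n + (1/4)*v == 8).
Check whether s != 27 && (2*s >= -1 <==> 3*n == 15/2) && v == 2 implies it.
Every state satisfying the precondition satisfies the weakest precondition: the implication holds.
Answer: valid


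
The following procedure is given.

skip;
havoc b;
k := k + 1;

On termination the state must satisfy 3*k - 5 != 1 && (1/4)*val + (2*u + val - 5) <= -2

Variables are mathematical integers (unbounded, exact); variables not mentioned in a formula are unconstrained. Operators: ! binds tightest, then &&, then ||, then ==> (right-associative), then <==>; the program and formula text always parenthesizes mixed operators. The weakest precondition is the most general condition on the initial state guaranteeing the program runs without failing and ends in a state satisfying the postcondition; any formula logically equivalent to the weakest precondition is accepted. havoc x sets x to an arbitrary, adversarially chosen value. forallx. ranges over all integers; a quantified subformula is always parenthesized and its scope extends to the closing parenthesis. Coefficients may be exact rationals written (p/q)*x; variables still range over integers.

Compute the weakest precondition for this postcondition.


Working backward. After the program, the postcondition 3*k - 5 != 1 && (1/4)*val + (2*u + val - 5) <= -2 must hold; in canonical form it is 3*k != 6 && 2*u + (5/4)*val <= 3.
Before k := k + 1: 3*k != 3 && 2*u + (5/4)*val <= 3
Before havoc b: 3*k != 3 && 2*u + (5/4)*val <= 3
Before skip: 3*k != 3 && 2*u + (5/4)*val <= 3
Answer: WP = 3*k != 3 && 2*u + (5/4)*val <= 3


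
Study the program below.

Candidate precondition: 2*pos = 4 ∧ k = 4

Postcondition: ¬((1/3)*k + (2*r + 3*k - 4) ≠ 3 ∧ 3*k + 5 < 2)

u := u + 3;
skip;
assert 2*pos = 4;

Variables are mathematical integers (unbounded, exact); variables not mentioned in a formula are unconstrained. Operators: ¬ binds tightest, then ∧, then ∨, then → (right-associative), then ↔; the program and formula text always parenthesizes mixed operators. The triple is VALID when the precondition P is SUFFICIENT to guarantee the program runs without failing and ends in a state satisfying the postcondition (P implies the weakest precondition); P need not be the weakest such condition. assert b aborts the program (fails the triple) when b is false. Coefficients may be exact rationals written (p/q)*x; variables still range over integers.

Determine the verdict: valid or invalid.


Working backward. After the program, the postcondition ¬((1/3)*k + (2*r + 3*k - 4) ≠ 3 ∧ 3*k + 5 < 2) must hold; in canonical form it is ¬((10/3)*k + 2*r ≠ 7 ∧ 3*k < -3).
Before assert 2*pos = 4: 2*pos = 4 ∧ (¬((10/3)*k + 2*r ≠ 7 ∧ 3*k < -3))
Before skip: 2*pos = 4 ∧ (¬((10/3)*k + 2*r ≠ 7 ∧ 3*k < -3))
Before u := u + 3: 2*pos = 4 ∧ (¬((10/3)*k + 2*r ≠ 7 ∧ 3*k < -3))
The weakest precondition is 2*pos = 4 ∧ (¬((10/3)*k + 2*r ≠ 7 ∧ 3*k < -3)).
Check whether 2*pos = 4 ∧ k = 4 implies it.
Every state satisfying the precondition satisfies the weakest precondition: the implication holds.
Answer: valid


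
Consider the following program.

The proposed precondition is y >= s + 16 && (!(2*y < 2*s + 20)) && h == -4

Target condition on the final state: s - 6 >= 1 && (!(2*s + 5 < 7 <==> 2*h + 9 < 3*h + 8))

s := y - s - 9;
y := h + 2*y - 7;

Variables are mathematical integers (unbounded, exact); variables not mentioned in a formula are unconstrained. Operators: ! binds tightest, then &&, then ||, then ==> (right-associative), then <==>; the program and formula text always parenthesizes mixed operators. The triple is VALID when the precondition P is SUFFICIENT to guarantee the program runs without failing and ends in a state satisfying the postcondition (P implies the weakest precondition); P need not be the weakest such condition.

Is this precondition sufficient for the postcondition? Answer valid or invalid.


Working backward. After the program, the postcondition s - 6 >= 1 && (!(2*s + 5 < 7 <==> 2*h + 9 < 3*h + 8)) must hold; in canonical form it is s >= 7 && (!(2*s < 2 <==> h > 1)).
Before y := h + 2*y - 7: s >= 7 && (!(2*s < 2 <==> h > 1))
Before s := y - s - 9: y >= s + 16 && (!(2*y < 2*s + 20 <==> h > 1))
The weakest precondition is y >= s + 16 && (!(2*y < 2*s + 20 <==> h > 1)).
Check whether y >= s + 16 && (!(2*y < 2*s + 20)) && h == -4 implies it.
Countermodel: at the initial state h = -4, s = -16, y = 0, the precondition holds but the weakest precondition fails.
Answer: invalid


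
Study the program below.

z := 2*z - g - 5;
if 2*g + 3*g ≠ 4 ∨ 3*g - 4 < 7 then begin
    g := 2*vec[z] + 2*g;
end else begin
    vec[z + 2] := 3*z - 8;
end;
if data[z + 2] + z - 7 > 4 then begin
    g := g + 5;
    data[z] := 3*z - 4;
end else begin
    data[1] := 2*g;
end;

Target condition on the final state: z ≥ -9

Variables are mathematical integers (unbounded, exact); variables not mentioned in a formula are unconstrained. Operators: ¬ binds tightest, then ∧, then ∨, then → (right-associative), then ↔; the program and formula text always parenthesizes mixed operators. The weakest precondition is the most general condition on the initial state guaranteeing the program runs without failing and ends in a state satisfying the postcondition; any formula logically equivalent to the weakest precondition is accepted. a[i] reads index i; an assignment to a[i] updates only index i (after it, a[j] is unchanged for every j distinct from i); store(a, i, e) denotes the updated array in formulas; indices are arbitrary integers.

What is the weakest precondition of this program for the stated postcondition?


Working backward. After the program, z ≥ -9 must hold.
Then branch requires z ≥ -9; else branch requires z ≥ -9.
Before the if: (data[z + 2] + z > 11 → z ≥ -9) ∧ ((¬(data[z + 2] + z > 11)) → z ≥ -9)
Then branch requires (data[z + 2] + z > 11 → z ≥ -9) ∧ ((¬(data[z + 2] + z > 11)) → z ≥ -9); else branch requires (data[z + 2] + z > 11 → z ≥ -9) ∧ ((¬(data[z + 2] + z > 11)) → z ≥ -9).
Before the if: ((5*g ≠ 4 ∨ 3*g < 11) → ((data[z + 2] + z > 11 → z ≥ -9) ∧ ((¬(data[z + 2] + z > 11)) → z ≥ -9))) ∧ ((¬(5*g ≠ 4 ∨ 3*g < 11)) → ((data[z + 2] + z > 11 → z ≥ -9) ∧ ((¬(data[z + 2] + z > 11)) → z ≥ -9)))
Before z := 2*z - g - 5: ((5*g ≠ 4 ∨ 3*g < 11) → ((data[-g + 2*z - 3] + 2*z > g + 16 → 2*z ≥ g - 4) ∧ ((¬(data[-g + 2*z - 3] + 2*z > g + 16)) → 2*z ≥ g - 4))) ∧ ((¬(5*g ≠ 4 ∨ 3*g < 11)) → ((data[-g + 2*z - 3] + 2*z > g + 16 → 2*z ≥ g - 4) ∧ ((¬(data[-g + 2*z - 3] + 2*z > g + 16)) → 2*z ≥ g - 4)))
Answer: WP = ((5*g ≠ 4 ∨ 3*g < 11) → ((data[-g + 2*z - 3] + 2*z > g + 16 → 2*z ≥ g - 4) ∧ ((¬(data[-g + 2*z - 3] + 2*z > g + 16)) → 2*z ≥ g - 4))) ∧ ((¬(5*g ≠ 4 ∨ 3*g < 11)) → ((data[-g + 2*z - 3] + 2*z > g + 16 → 2*z ≥ g - 4) ∧ ((¬(data[-g + 2*z - 3] + 2*z > g + 16)) → 2*z ≥ g - 4)))


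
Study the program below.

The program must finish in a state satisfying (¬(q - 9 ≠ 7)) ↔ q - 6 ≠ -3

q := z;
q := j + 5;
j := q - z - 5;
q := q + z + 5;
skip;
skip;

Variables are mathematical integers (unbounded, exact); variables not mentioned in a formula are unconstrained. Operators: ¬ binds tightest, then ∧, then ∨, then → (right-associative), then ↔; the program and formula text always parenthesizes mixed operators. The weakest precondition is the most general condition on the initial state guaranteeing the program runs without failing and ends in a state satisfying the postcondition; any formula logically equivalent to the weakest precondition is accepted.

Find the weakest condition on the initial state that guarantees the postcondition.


Working backward. After the program, the postcondition (¬(q - 9 ≠ 7)) ↔ q - 6 ≠ -3 must hold; in canonical form it is (¬(q ≠ 16)) ↔ q ≠ 3.
Before skip: (¬(q ≠ 16)) ↔ q ≠ 3
Before skip: (¬(q ≠ 16)) ↔ q ≠ 3
Before q := q + z + 5: (¬(q + z ≠ 11)) ↔ q + z ≠ -2
Before j := q - z - 5: (¬(q + z ≠ 11)) ↔ q + z ≠ -2
Before q := j + 5: (¬(j + z ≠ 6)) ↔ j + z ≠ -7
Before q := z: (¬(j + z ≠ 6)) ↔ j + z ≠ -7
Answer: WP = (¬(j + z ≠ 6)) ↔ j + z ≠ -7


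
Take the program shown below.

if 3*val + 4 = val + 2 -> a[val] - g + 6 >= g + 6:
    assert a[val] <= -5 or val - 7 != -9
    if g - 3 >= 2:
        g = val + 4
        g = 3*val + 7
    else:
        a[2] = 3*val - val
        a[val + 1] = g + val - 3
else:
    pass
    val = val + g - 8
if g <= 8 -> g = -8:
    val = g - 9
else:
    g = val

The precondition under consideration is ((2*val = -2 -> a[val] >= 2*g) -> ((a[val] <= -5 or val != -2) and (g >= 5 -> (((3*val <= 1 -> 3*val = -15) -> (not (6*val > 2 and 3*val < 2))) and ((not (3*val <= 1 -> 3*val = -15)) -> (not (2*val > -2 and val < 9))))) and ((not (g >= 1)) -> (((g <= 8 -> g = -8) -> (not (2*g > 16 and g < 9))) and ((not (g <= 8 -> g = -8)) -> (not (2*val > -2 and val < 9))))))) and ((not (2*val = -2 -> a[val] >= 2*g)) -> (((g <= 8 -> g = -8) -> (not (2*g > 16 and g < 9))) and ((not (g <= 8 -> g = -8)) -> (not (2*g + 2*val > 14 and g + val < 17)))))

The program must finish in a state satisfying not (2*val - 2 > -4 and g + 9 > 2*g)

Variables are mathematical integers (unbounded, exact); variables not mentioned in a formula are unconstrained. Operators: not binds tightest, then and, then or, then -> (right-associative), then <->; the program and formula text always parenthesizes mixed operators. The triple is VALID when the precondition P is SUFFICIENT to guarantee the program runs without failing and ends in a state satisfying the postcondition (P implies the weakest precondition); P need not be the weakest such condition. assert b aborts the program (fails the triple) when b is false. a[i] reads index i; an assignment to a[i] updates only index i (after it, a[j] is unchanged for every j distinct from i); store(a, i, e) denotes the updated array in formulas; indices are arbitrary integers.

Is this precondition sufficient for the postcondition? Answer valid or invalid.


Working backward. After the program, the postcondition not (2*val - 2 > -4 and g + 9 > 2*g) must hold; in canonical form it is not (2*val > -2 and g < 9).
Then branch requires not (2*g > 16 and g < 9); else branch requires not (2*val > -2 and val < 9).
Before the if: ((g <= 8 -> g = -8) -> (not (2*g > 16 and g < 9))) and ((not (g <= 8 -> g = -8)) -> (not (2*val > -2 and val < 9)))
Then branch requires (a[val] <= -5 or val != -2) and (g >= 5 -> (((3*val <= 1 -> 3*val = -15) -> (not (6*val > 2 and 3*val < 2))) and ((not (3*val <= 1 -> 3*val = -15)) -> (not (2*val > -2 and val < 9))))) and ((not (g >= 5)) -> (((g <= 8 -> g = -8) -> (not (2*g > 16 and g < 9))) and ((not (g <= 8 -> g = -8)) -> (not (2*val > -2 and val < 9))))); else branch requires ((g <= 8 -> g = -8) -> (not (2*g > 16 and g < 9))) and ((not (g <= 8 -> g = -8)) -> (not (2*g + 2*val > 14 and g + val < 17))).
Before the if: ((2*val = -2 -> a[val] >= 2*g) -> ((a[val] <= -5 or val != -2) and (g >= 5 -> (((3*val <= 1 -> 3*val = -15) -> (not (6*val > 2 and 3*val < 2))) and ((not (3*val <= 1 -> 3*val = -15)) -> (not (2*val > -2 and val < 9))))) and ((not (g >= 5)) -> (((g <= 8 -> g = -8) -> (not (2*g > 16 and g < 9))) and ((not (g <= 8 -> g = -8)) -> (not (2*val > -2 and val < 9))))))) and ((not (2*val = -2 -> a[val] >= 2*g)) -> (((g <= 8 -> g = -8) -> (not (2*g > 16 and g < 9))) and ((not (g <= 8 -> g = -8)) -> (not (2*g + 2*val > 14 and g + val < 17)))))
The weakest precondition is ((2*val = -2 -> a[val] >= 2*g) -> ((a[val] <= -5 or val != -2) and (g >= 5 -> (((3*val <= 1 -> 3*val = -15) -> (not (6*val > 2 and 3*val < 2))) and ((not (3*val <= 1 -> 3*val = -15)) -> (not (2*val > -2 and val < 9))))) and ((not (g >= 5)) -> (((g <= 8 -> g = -8) -> (not (2*g > 16 and g < 9))) and ((not (g <= 8 -> g = -8)) -> (not (2*val > -2 and val < 9))))))) and ((not (2*val = -2 -> a[val] >= 2*g)) -> (((g <= 8 -> g = -8) -> (not (2*g > 16 and g < 9))) and ((not (g <= 8 -> g = -8)) -> (not (2*g + 2*val > 14 and g + val < 17))))).
Check whether ((2*val = -2 -> a[val] >= 2*g) -> ((a[val] <= -5 or val != -2) and (g >= 5 -> (((3*val <= 1 -> 3*val = -15) -> (not (6*val > 2 and 3*val < 2))) and ((not (3*val <= 1 -> 3*val = -15)) -> (not (2*val > -2 and val < 9))))) and ((not (g >= 1)) -> (((g <= 8 -> g = -8) -> (not (2*g > 16 and g < 9))) and ((not (g <= 8 -> g = -8)) -> (not (2*val > -2 and val < 9))))))) and ((not (2*val = -2 -> a[val] >= 2*g)) -> (((g <= 8 -> g = -8) -> (not (2*g > 16 and g < 9))) and ((not (g <= 8 -> g = -8)) -> (not (2*g + 2*val > 14 and g + val < 17))))) implies it.
Countermodel: at the initial state a = {[0] = 0, elsewhere 0}, g = 3, val = 0, the precondition holds but the weakest precondition fails.
Answer: invalid


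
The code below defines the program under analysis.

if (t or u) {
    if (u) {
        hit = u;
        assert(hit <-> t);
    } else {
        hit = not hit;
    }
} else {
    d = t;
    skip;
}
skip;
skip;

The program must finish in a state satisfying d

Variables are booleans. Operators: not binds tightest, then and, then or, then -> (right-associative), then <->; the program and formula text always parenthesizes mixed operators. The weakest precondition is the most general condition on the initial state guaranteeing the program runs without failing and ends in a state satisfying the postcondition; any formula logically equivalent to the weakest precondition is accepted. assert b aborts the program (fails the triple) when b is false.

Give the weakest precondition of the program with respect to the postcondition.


Working backward. After the program, d must hold.
Before skip: d
Before skip: d
Then branch requires (u -> ((u <-> t) and d)) and ((not u) -> d); else branch requires t.
Before the if: ((t or u) -> ((u -> ((u <-> t) and d)) and ((not u) -> d))) and ((not (t or u)) -> t)
Answer: WP = ((t or u) -> ((u -> ((u <-> t) and d)) and ((not u) -> d))) and ((not (t or u)) -> t)


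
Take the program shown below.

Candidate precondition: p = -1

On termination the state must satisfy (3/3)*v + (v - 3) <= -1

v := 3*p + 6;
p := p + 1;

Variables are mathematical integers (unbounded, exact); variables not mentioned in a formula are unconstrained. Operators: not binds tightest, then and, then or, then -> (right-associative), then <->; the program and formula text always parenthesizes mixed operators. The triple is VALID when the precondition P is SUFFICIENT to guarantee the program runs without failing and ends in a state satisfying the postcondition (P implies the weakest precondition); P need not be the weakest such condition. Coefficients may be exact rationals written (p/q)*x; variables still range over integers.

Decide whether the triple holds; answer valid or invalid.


Working backward. After the program, the postcondition (3/3)*v + (v - 3) <= -1 must hold; in canonical form it is 2*v <= 2.
Before p := p + 1: 2*v <= 2
Before v := 3*p + 6: 6*p <= -10
The weakest precondition is 6*p <= -10.
Check whether p = -1 implies it.
Countermodel: at the initial state p = -1, the precondition holds but the weakest precondition fails.
Answer: invalid


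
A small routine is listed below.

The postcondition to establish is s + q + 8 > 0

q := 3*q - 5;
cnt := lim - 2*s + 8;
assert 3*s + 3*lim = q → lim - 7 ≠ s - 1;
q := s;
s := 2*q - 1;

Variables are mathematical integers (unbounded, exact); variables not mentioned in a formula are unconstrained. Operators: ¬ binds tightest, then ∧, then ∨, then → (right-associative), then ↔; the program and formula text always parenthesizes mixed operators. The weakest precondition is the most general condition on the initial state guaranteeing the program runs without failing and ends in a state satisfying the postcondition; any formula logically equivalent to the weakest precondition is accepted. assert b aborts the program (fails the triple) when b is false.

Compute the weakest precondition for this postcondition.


Working backward. After the program, the postcondition s + q + 8 > 0 must hold; in canonical form it is q + s > -8.
Before s := 2*q - 1: 3*q > -7
Before q := s: 3*s > -7
Before assert 3*s + 3*lim = q → lim - 7 ≠ s - 1: (3*lim + 3*s = q → lim ≠ s + 6) ∧ 3*s > -7
Before cnt := lim - 2*s + 8: (3*lim + 3*s = q → lim ≠ s + 6) ∧ 3*s > -7
Before q := 3*q - 5: (3*lim + 3*s = 3*q - 5 → lim ≠ s + 6) ∧ 3*s > -7
Answer: WP = (3*lim + 3*s = 3*q - 5 → lim ≠ s + 6) ∧ 3*s > -7


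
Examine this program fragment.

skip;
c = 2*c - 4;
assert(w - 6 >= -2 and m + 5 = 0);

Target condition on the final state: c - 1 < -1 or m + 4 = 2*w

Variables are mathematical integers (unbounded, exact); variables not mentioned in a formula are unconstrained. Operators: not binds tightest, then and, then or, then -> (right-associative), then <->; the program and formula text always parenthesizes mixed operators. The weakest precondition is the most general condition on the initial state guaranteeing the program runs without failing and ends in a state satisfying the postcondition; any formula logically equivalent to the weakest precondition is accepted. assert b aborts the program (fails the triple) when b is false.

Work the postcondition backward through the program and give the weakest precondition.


Working backward. After the program, the postcondition c - 1 < -1 or m + 4 = 2*w must hold; in canonical form it is c < 0 or m = 2*w - 4.
Before assert w - 6 >= -2 and m + 5 = 0: w >= 4 and m = -5 and (c < 0 or m = 2*w - 4)
Before c := 2*c - 4: w >= 4 and m = -5 and (2*c < 4 or m = 2*w - 4)
Before skip: w >= 4 and m = -5 and (2*c < 4 or m = 2*w - 4)
Answer: WP = w >= 4 and m = -5 and (2*c < 4 or m = 2*w - 4)


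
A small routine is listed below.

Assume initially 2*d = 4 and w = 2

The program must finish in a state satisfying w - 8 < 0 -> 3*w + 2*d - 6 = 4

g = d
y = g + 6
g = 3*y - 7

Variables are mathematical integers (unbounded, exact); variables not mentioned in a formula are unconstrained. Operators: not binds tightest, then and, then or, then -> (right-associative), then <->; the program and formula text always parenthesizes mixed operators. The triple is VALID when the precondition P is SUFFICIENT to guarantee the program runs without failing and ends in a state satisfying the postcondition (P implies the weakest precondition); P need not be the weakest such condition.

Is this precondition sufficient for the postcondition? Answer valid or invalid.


Working backward. After the program, the postcondition w - 8 < 0 -> 3*w + 2*d - 6 = 4 must hold; in canonical form it is w < 8 -> 2*d + 3*w = 10.
Before g := 3*y - 7: w < 8 -> 2*d + 3*w = 10
Before y := g + 6: w < 8 -> 2*d + 3*w = 10
Before g := d: w < 8 -> 2*d + 3*w = 10
The weakest precondition is w < 8 -> 2*d + 3*w = 10.
Check whether 2*d = 4 and w = 2 implies it.
Every state satisfying the precondition satisfies the weakest precondition: the implication holds.
Answer: valid
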